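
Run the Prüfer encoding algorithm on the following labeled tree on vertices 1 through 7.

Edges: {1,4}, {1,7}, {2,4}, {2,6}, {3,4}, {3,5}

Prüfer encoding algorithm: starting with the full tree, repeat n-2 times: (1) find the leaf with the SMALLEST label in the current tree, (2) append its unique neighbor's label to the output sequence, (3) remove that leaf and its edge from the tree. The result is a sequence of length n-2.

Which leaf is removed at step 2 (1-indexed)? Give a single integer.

Answer: 3

Derivation:
Step 1: current leaves = {5,6,7}. Remove leaf 5 (neighbor: 3).
Step 2: current leaves = {3,6,7}. Remove leaf 3 (neighbor: 4).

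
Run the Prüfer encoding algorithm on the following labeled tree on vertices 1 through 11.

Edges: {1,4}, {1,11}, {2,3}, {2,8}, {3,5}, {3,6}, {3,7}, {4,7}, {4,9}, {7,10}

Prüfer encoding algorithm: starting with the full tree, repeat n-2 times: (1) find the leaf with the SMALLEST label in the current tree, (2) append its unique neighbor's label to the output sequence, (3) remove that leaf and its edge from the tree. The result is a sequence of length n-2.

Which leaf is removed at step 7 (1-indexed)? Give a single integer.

Step 1: current leaves = {5,6,8,9,10,11}. Remove leaf 5 (neighbor: 3).
Step 2: current leaves = {6,8,9,10,11}. Remove leaf 6 (neighbor: 3).
Step 3: current leaves = {8,9,10,11}. Remove leaf 8 (neighbor: 2).
Step 4: current leaves = {2,9,10,11}. Remove leaf 2 (neighbor: 3).
Step 5: current leaves = {3,9,10,11}. Remove leaf 3 (neighbor: 7).
Step 6: current leaves = {9,10,11}. Remove leaf 9 (neighbor: 4).
Step 7: current leaves = {10,11}. Remove leaf 10 (neighbor: 7).

Answer: 10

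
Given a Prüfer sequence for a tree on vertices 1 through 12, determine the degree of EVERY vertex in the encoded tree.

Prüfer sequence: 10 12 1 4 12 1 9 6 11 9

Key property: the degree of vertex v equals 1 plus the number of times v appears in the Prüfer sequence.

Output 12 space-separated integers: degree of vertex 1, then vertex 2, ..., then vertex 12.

Answer: 3 1 1 2 1 2 1 1 3 2 2 3

Derivation:
p_1 = 10: count[10] becomes 1
p_2 = 12: count[12] becomes 1
p_3 = 1: count[1] becomes 1
p_4 = 4: count[4] becomes 1
p_5 = 12: count[12] becomes 2
p_6 = 1: count[1] becomes 2
p_7 = 9: count[9] becomes 1
p_8 = 6: count[6] becomes 1
p_9 = 11: count[11] becomes 1
p_10 = 9: count[9] becomes 2
Degrees (1 + count): deg[1]=1+2=3, deg[2]=1+0=1, deg[3]=1+0=1, deg[4]=1+1=2, deg[5]=1+0=1, deg[6]=1+1=2, deg[7]=1+0=1, deg[8]=1+0=1, deg[9]=1+2=3, deg[10]=1+1=2, deg[11]=1+1=2, deg[12]=1+2=3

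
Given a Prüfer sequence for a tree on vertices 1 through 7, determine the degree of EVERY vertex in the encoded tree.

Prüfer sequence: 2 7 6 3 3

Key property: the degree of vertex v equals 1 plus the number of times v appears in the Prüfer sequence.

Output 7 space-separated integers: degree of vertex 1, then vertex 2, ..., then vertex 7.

Answer: 1 2 3 1 1 2 2

Derivation:
p_1 = 2: count[2] becomes 1
p_2 = 7: count[7] becomes 1
p_3 = 6: count[6] becomes 1
p_4 = 3: count[3] becomes 1
p_5 = 3: count[3] becomes 2
Degrees (1 + count): deg[1]=1+0=1, deg[2]=1+1=2, deg[3]=1+2=3, deg[4]=1+0=1, deg[5]=1+0=1, deg[6]=1+1=2, deg[7]=1+1=2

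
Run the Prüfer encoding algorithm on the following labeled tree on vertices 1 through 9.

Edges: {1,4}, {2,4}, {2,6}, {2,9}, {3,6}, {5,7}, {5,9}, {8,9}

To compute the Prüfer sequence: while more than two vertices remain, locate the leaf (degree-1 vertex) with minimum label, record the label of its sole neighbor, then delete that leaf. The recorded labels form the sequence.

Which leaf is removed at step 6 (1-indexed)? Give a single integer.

Step 1: current leaves = {1,3,7,8}. Remove leaf 1 (neighbor: 4).
Step 2: current leaves = {3,4,7,8}. Remove leaf 3 (neighbor: 6).
Step 3: current leaves = {4,6,7,8}. Remove leaf 4 (neighbor: 2).
Step 4: current leaves = {6,7,8}. Remove leaf 6 (neighbor: 2).
Step 5: current leaves = {2,7,8}. Remove leaf 2 (neighbor: 9).
Step 6: current leaves = {7,8}. Remove leaf 7 (neighbor: 5).

Answer: 7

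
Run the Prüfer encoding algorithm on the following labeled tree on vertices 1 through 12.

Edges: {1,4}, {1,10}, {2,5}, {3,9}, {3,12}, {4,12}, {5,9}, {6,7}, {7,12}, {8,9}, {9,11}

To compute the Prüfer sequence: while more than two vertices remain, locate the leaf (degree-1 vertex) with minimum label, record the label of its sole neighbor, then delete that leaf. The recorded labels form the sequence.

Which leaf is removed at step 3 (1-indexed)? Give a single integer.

Step 1: current leaves = {2,6,8,10,11}. Remove leaf 2 (neighbor: 5).
Step 2: current leaves = {5,6,8,10,11}. Remove leaf 5 (neighbor: 9).
Step 3: current leaves = {6,8,10,11}. Remove leaf 6 (neighbor: 7).

Answer: 6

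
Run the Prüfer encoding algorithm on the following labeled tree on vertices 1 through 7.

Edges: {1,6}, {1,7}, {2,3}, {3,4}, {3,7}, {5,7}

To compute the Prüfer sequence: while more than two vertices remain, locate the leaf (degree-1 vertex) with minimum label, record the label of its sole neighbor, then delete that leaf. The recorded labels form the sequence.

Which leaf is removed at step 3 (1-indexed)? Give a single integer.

Step 1: current leaves = {2,4,5,6}. Remove leaf 2 (neighbor: 3).
Step 2: current leaves = {4,5,6}. Remove leaf 4 (neighbor: 3).
Step 3: current leaves = {3,5,6}. Remove leaf 3 (neighbor: 7).

Answer: 3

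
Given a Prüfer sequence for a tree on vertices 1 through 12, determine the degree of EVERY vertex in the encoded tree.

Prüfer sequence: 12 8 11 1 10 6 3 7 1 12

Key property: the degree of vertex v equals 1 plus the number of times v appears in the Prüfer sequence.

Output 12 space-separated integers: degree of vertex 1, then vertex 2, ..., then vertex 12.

p_1 = 12: count[12] becomes 1
p_2 = 8: count[8] becomes 1
p_3 = 11: count[11] becomes 1
p_4 = 1: count[1] becomes 1
p_5 = 10: count[10] becomes 1
p_6 = 6: count[6] becomes 1
p_7 = 3: count[3] becomes 1
p_8 = 7: count[7] becomes 1
p_9 = 1: count[1] becomes 2
p_10 = 12: count[12] becomes 2
Degrees (1 + count): deg[1]=1+2=3, deg[2]=1+0=1, deg[3]=1+1=2, deg[4]=1+0=1, deg[5]=1+0=1, deg[6]=1+1=2, deg[7]=1+1=2, deg[8]=1+1=2, deg[9]=1+0=1, deg[10]=1+1=2, deg[11]=1+1=2, deg[12]=1+2=3

Answer: 3 1 2 1 1 2 2 2 1 2 2 3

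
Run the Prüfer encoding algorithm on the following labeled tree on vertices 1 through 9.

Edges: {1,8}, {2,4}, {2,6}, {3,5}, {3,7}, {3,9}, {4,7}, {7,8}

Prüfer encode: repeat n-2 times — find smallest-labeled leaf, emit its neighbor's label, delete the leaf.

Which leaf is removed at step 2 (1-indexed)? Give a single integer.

Answer: 5

Derivation:
Step 1: current leaves = {1,5,6,9}. Remove leaf 1 (neighbor: 8).
Step 2: current leaves = {5,6,8,9}. Remove leaf 5 (neighbor: 3).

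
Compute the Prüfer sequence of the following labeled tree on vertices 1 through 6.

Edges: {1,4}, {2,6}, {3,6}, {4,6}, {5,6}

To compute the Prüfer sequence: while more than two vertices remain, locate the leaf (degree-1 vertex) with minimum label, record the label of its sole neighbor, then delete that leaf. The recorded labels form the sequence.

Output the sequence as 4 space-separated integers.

Answer: 4 6 6 6

Derivation:
Step 1: leaves = {1,2,3,5}. Remove smallest leaf 1, emit neighbor 4.
Step 2: leaves = {2,3,4,5}. Remove smallest leaf 2, emit neighbor 6.
Step 3: leaves = {3,4,5}. Remove smallest leaf 3, emit neighbor 6.
Step 4: leaves = {4,5}. Remove smallest leaf 4, emit neighbor 6.
Done: 2 vertices remain (5, 6). Sequence = [4 6 6 6]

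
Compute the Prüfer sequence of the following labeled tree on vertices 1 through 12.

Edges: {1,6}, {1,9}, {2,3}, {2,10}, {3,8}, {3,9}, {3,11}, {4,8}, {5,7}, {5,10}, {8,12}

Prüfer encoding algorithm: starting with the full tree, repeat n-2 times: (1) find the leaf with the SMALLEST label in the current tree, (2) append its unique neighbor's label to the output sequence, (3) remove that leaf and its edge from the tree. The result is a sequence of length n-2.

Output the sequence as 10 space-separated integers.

Step 1: leaves = {4,6,7,11,12}. Remove smallest leaf 4, emit neighbor 8.
Step 2: leaves = {6,7,11,12}. Remove smallest leaf 6, emit neighbor 1.
Step 3: leaves = {1,7,11,12}. Remove smallest leaf 1, emit neighbor 9.
Step 4: leaves = {7,9,11,12}. Remove smallest leaf 7, emit neighbor 5.
Step 5: leaves = {5,9,11,12}. Remove smallest leaf 5, emit neighbor 10.
Step 6: leaves = {9,10,11,12}. Remove smallest leaf 9, emit neighbor 3.
Step 7: leaves = {10,11,12}. Remove smallest leaf 10, emit neighbor 2.
Step 8: leaves = {2,11,12}. Remove smallest leaf 2, emit neighbor 3.
Step 9: leaves = {11,12}. Remove smallest leaf 11, emit neighbor 3.
Step 10: leaves = {3,12}. Remove smallest leaf 3, emit neighbor 8.
Done: 2 vertices remain (8, 12). Sequence = [8 1 9 5 10 3 2 3 3 8]

Answer: 8 1 9 5 10 3 2 3 3 8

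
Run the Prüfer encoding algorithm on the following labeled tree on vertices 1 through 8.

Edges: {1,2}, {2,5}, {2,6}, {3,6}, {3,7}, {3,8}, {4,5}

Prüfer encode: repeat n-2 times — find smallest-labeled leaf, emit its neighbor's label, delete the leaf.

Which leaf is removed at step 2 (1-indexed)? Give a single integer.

Answer: 4

Derivation:
Step 1: current leaves = {1,4,7,8}. Remove leaf 1 (neighbor: 2).
Step 2: current leaves = {4,7,8}. Remove leaf 4 (neighbor: 5).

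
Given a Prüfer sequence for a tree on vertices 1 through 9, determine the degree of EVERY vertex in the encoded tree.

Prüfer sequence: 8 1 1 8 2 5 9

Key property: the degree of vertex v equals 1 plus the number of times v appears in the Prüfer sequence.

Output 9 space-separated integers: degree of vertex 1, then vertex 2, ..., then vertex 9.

Answer: 3 2 1 1 2 1 1 3 2

Derivation:
p_1 = 8: count[8] becomes 1
p_2 = 1: count[1] becomes 1
p_3 = 1: count[1] becomes 2
p_4 = 8: count[8] becomes 2
p_5 = 2: count[2] becomes 1
p_6 = 5: count[5] becomes 1
p_7 = 9: count[9] becomes 1
Degrees (1 + count): deg[1]=1+2=3, deg[2]=1+1=2, deg[3]=1+0=1, deg[4]=1+0=1, deg[5]=1+1=2, deg[6]=1+0=1, deg[7]=1+0=1, deg[8]=1+2=3, deg[9]=1+1=2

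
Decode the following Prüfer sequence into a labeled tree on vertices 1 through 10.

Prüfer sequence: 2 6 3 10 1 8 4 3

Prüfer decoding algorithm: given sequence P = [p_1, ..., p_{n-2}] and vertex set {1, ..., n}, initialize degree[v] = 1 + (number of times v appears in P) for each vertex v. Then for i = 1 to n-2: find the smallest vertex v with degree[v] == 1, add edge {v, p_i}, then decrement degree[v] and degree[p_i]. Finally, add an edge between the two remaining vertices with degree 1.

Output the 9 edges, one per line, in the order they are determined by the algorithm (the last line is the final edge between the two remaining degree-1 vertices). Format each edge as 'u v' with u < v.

Answer: 2 5
2 6
3 6
7 10
1 9
1 8
4 8
3 4
3 10

Derivation:
Initial degrees: {1:2, 2:2, 3:3, 4:2, 5:1, 6:2, 7:1, 8:2, 9:1, 10:2}
Step 1: smallest deg-1 vertex = 5, p_1 = 2. Add edge {2,5}. Now deg[5]=0, deg[2]=1.
Step 2: smallest deg-1 vertex = 2, p_2 = 6. Add edge {2,6}. Now deg[2]=0, deg[6]=1.
Step 3: smallest deg-1 vertex = 6, p_3 = 3. Add edge {3,6}. Now deg[6]=0, deg[3]=2.
Step 4: smallest deg-1 vertex = 7, p_4 = 10. Add edge {7,10}. Now deg[7]=0, deg[10]=1.
Step 5: smallest deg-1 vertex = 9, p_5 = 1. Add edge {1,9}. Now deg[9]=0, deg[1]=1.
Step 6: smallest deg-1 vertex = 1, p_6 = 8. Add edge {1,8}. Now deg[1]=0, deg[8]=1.
Step 7: smallest deg-1 vertex = 8, p_7 = 4. Add edge {4,8}. Now deg[8]=0, deg[4]=1.
Step 8: smallest deg-1 vertex = 4, p_8 = 3. Add edge {3,4}. Now deg[4]=0, deg[3]=1.
Final: two remaining deg-1 vertices are 3, 10. Add edge {3,10}.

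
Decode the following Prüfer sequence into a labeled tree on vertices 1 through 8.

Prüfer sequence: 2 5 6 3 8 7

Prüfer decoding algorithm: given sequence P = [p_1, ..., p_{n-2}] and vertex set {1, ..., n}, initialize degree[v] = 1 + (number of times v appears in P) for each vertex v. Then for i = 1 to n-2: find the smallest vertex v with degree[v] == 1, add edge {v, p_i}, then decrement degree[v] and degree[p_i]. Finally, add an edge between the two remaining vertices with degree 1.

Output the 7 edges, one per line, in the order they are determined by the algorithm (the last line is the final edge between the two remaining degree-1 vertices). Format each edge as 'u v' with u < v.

Answer: 1 2
2 5
4 6
3 5
3 8
6 7
7 8

Derivation:
Initial degrees: {1:1, 2:2, 3:2, 4:1, 5:2, 6:2, 7:2, 8:2}
Step 1: smallest deg-1 vertex = 1, p_1 = 2. Add edge {1,2}. Now deg[1]=0, deg[2]=1.
Step 2: smallest deg-1 vertex = 2, p_2 = 5. Add edge {2,5}. Now deg[2]=0, deg[5]=1.
Step 3: smallest deg-1 vertex = 4, p_3 = 6. Add edge {4,6}. Now deg[4]=0, deg[6]=1.
Step 4: smallest deg-1 vertex = 5, p_4 = 3. Add edge {3,5}. Now deg[5]=0, deg[3]=1.
Step 5: smallest deg-1 vertex = 3, p_5 = 8. Add edge {3,8}. Now deg[3]=0, deg[8]=1.
Step 6: smallest deg-1 vertex = 6, p_6 = 7. Add edge {6,7}. Now deg[6]=0, deg[7]=1.
Final: two remaining deg-1 vertices are 7, 8. Add edge {7,8}.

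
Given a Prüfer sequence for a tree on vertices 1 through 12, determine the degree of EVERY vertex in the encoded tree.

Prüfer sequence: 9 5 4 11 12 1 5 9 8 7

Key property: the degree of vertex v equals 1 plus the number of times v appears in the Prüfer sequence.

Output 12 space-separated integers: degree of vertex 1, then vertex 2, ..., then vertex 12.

Answer: 2 1 1 2 3 1 2 2 3 1 2 2

Derivation:
p_1 = 9: count[9] becomes 1
p_2 = 5: count[5] becomes 1
p_3 = 4: count[4] becomes 1
p_4 = 11: count[11] becomes 1
p_5 = 12: count[12] becomes 1
p_6 = 1: count[1] becomes 1
p_7 = 5: count[5] becomes 2
p_8 = 9: count[9] becomes 2
p_9 = 8: count[8] becomes 1
p_10 = 7: count[7] becomes 1
Degrees (1 + count): deg[1]=1+1=2, deg[2]=1+0=1, deg[3]=1+0=1, deg[4]=1+1=2, deg[5]=1+2=3, deg[6]=1+0=1, deg[7]=1+1=2, deg[8]=1+1=2, deg[9]=1+2=3, deg[10]=1+0=1, deg[11]=1+1=2, deg[12]=1+1=2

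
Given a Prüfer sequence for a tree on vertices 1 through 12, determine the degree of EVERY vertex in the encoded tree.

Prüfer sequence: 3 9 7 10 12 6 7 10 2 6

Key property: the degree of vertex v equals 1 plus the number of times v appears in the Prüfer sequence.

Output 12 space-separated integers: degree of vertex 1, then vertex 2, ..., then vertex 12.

p_1 = 3: count[3] becomes 1
p_2 = 9: count[9] becomes 1
p_3 = 7: count[7] becomes 1
p_4 = 10: count[10] becomes 1
p_5 = 12: count[12] becomes 1
p_6 = 6: count[6] becomes 1
p_7 = 7: count[7] becomes 2
p_8 = 10: count[10] becomes 2
p_9 = 2: count[2] becomes 1
p_10 = 6: count[6] becomes 2
Degrees (1 + count): deg[1]=1+0=1, deg[2]=1+1=2, deg[3]=1+1=2, deg[4]=1+0=1, deg[5]=1+0=1, deg[6]=1+2=3, deg[7]=1+2=3, deg[8]=1+0=1, deg[9]=1+1=2, deg[10]=1+2=3, deg[11]=1+0=1, deg[12]=1+1=2

Answer: 1 2 2 1 1 3 3 1 2 3 1 2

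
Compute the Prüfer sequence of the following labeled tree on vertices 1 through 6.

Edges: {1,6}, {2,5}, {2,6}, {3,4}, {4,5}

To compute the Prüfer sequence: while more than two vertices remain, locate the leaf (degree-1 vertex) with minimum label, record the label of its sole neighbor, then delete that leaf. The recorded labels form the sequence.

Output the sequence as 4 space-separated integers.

Step 1: leaves = {1,3}. Remove smallest leaf 1, emit neighbor 6.
Step 2: leaves = {3,6}. Remove smallest leaf 3, emit neighbor 4.
Step 3: leaves = {4,6}. Remove smallest leaf 4, emit neighbor 5.
Step 4: leaves = {5,6}. Remove smallest leaf 5, emit neighbor 2.
Done: 2 vertices remain (2, 6). Sequence = [6 4 5 2]

Answer: 6 4 5 2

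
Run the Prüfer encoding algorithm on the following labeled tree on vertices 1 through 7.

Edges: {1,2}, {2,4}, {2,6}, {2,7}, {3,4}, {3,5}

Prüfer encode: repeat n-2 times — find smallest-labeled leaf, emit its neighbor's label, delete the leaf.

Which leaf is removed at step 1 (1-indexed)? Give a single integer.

Answer: 1

Derivation:
Step 1: current leaves = {1,5,6,7}. Remove leaf 1 (neighbor: 2).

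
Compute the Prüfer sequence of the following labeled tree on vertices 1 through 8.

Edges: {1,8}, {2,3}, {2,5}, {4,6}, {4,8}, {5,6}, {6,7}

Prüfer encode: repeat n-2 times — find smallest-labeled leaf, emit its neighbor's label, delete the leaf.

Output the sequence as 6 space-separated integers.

Answer: 8 2 5 6 6 4

Derivation:
Step 1: leaves = {1,3,7}. Remove smallest leaf 1, emit neighbor 8.
Step 2: leaves = {3,7,8}. Remove smallest leaf 3, emit neighbor 2.
Step 3: leaves = {2,7,8}. Remove smallest leaf 2, emit neighbor 5.
Step 4: leaves = {5,7,8}. Remove smallest leaf 5, emit neighbor 6.
Step 5: leaves = {7,8}. Remove smallest leaf 7, emit neighbor 6.
Step 6: leaves = {6,8}. Remove smallest leaf 6, emit neighbor 4.
Done: 2 vertices remain (4, 8). Sequence = [8 2 5 6 6 4]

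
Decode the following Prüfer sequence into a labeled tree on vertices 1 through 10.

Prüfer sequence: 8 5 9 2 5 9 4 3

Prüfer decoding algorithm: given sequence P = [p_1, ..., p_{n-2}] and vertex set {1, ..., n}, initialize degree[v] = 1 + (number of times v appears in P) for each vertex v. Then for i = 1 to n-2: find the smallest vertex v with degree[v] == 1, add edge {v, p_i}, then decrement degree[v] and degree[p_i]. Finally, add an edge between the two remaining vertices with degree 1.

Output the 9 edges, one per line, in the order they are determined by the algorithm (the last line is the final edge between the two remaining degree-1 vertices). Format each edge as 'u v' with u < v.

Initial degrees: {1:1, 2:2, 3:2, 4:2, 5:3, 6:1, 7:1, 8:2, 9:3, 10:1}
Step 1: smallest deg-1 vertex = 1, p_1 = 8. Add edge {1,8}. Now deg[1]=0, deg[8]=1.
Step 2: smallest deg-1 vertex = 6, p_2 = 5. Add edge {5,6}. Now deg[6]=0, deg[5]=2.
Step 3: smallest deg-1 vertex = 7, p_3 = 9. Add edge {7,9}. Now deg[7]=0, deg[9]=2.
Step 4: smallest deg-1 vertex = 8, p_4 = 2. Add edge {2,8}. Now deg[8]=0, deg[2]=1.
Step 5: smallest deg-1 vertex = 2, p_5 = 5. Add edge {2,5}. Now deg[2]=0, deg[5]=1.
Step 6: smallest deg-1 vertex = 5, p_6 = 9. Add edge {5,9}. Now deg[5]=0, deg[9]=1.
Step 7: smallest deg-1 vertex = 9, p_7 = 4. Add edge {4,9}. Now deg[9]=0, deg[4]=1.
Step 8: smallest deg-1 vertex = 4, p_8 = 3. Add edge {3,4}. Now deg[4]=0, deg[3]=1.
Final: two remaining deg-1 vertices are 3, 10. Add edge {3,10}.

Answer: 1 8
5 6
7 9
2 8
2 5
5 9
4 9
3 4
3 10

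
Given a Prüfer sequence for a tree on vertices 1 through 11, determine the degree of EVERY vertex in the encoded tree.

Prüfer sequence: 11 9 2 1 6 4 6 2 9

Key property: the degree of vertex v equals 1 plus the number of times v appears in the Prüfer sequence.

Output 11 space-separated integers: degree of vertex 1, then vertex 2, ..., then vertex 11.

Answer: 2 3 1 2 1 3 1 1 3 1 2

Derivation:
p_1 = 11: count[11] becomes 1
p_2 = 9: count[9] becomes 1
p_3 = 2: count[2] becomes 1
p_4 = 1: count[1] becomes 1
p_5 = 6: count[6] becomes 1
p_6 = 4: count[4] becomes 1
p_7 = 6: count[6] becomes 2
p_8 = 2: count[2] becomes 2
p_9 = 9: count[9] becomes 2
Degrees (1 + count): deg[1]=1+1=2, deg[2]=1+2=3, deg[3]=1+0=1, deg[4]=1+1=2, deg[5]=1+0=1, deg[6]=1+2=3, deg[7]=1+0=1, deg[8]=1+0=1, deg[9]=1+2=3, deg[10]=1+0=1, deg[11]=1+1=2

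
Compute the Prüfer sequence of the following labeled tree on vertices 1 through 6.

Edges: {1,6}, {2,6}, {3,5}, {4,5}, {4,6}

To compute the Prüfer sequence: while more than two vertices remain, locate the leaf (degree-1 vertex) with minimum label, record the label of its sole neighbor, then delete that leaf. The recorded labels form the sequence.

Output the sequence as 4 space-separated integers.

Answer: 6 6 5 4

Derivation:
Step 1: leaves = {1,2,3}. Remove smallest leaf 1, emit neighbor 6.
Step 2: leaves = {2,3}. Remove smallest leaf 2, emit neighbor 6.
Step 3: leaves = {3,6}. Remove smallest leaf 3, emit neighbor 5.
Step 4: leaves = {5,6}. Remove smallest leaf 5, emit neighbor 4.
Done: 2 vertices remain (4, 6). Sequence = [6 6 5 4]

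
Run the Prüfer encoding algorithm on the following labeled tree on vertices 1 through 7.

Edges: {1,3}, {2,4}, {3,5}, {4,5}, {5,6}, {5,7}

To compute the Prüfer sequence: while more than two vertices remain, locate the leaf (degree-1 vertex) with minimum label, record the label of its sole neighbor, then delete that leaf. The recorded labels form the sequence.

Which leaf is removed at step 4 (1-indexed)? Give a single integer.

Step 1: current leaves = {1,2,6,7}. Remove leaf 1 (neighbor: 3).
Step 2: current leaves = {2,3,6,7}. Remove leaf 2 (neighbor: 4).
Step 3: current leaves = {3,4,6,7}. Remove leaf 3 (neighbor: 5).
Step 4: current leaves = {4,6,7}. Remove leaf 4 (neighbor: 5).

Answer: 4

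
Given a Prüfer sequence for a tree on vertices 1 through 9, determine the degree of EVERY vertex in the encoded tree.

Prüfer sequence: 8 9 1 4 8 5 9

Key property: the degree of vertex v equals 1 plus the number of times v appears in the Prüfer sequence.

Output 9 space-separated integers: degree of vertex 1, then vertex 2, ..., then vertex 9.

p_1 = 8: count[8] becomes 1
p_2 = 9: count[9] becomes 1
p_3 = 1: count[1] becomes 1
p_4 = 4: count[4] becomes 1
p_5 = 8: count[8] becomes 2
p_6 = 5: count[5] becomes 1
p_7 = 9: count[9] becomes 2
Degrees (1 + count): deg[1]=1+1=2, deg[2]=1+0=1, deg[3]=1+0=1, deg[4]=1+1=2, deg[5]=1+1=2, deg[6]=1+0=1, deg[7]=1+0=1, deg[8]=1+2=3, deg[9]=1+2=3

Answer: 2 1 1 2 2 1 1 3 3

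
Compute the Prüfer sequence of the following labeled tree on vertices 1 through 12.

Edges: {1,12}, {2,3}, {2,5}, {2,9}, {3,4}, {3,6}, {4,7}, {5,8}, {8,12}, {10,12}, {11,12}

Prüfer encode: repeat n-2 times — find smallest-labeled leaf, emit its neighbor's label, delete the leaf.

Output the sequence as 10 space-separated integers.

Answer: 12 3 4 3 2 2 5 8 12 12

Derivation:
Step 1: leaves = {1,6,7,9,10,11}. Remove smallest leaf 1, emit neighbor 12.
Step 2: leaves = {6,7,9,10,11}. Remove smallest leaf 6, emit neighbor 3.
Step 3: leaves = {7,9,10,11}. Remove smallest leaf 7, emit neighbor 4.
Step 4: leaves = {4,9,10,11}. Remove smallest leaf 4, emit neighbor 3.
Step 5: leaves = {3,9,10,11}. Remove smallest leaf 3, emit neighbor 2.
Step 6: leaves = {9,10,11}. Remove smallest leaf 9, emit neighbor 2.
Step 7: leaves = {2,10,11}. Remove smallest leaf 2, emit neighbor 5.
Step 8: leaves = {5,10,11}. Remove smallest leaf 5, emit neighbor 8.
Step 9: leaves = {8,10,11}. Remove smallest leaf 8, emit neighbor 12.
Step 10: leaves = {10,11}. Remove smallest leaf 10, emit neighbor 12.
Done: 2 vertices remain (11, 12). Sequence = [12 3 4 3 2 2 5 8 12 12]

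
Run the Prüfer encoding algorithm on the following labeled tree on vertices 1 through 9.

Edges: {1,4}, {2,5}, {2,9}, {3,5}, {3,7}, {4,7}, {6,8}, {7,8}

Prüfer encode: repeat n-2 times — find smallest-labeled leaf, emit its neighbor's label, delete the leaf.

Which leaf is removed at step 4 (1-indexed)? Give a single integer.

Answer: 8

Derivation:
Step 1: current leaves = {1,6,9}. Remove leaf 1 (neighbor: 4).
Step 2: current leaves = {4,6,9}. Remove leaf 4 (neighbor: 7).
Step 3: current leaves = {6,9}. Remove leaf 6 (neighbor: 8).
Step 4: current leaves = {8,9}. Remove leaf 8 (neighbor: 7).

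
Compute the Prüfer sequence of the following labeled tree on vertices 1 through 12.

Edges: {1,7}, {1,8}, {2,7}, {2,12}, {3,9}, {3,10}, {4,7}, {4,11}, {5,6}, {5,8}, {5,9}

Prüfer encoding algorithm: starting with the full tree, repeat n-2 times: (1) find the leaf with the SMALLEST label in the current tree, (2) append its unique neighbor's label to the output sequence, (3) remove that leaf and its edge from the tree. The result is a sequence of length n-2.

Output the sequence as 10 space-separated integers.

Answer: 5 3 9 5 8 1 7 4 7 2

Derivation:
Step 1: leaves = {6,10,11,12}. Remove smallest leaf 6, emit neighbor 5.
Step 2: leaves = {10,11,12}. Remove smallest leaf 10, emit neighbor 3.
Step 3: leaves = {3,11,12}. Remove smallest leaf 3, emit neighbor 9.
Step 4: leaves = {9,11,12}. Remove smallest leaf 9, emit neighbor 5.
Step 5: leaves = {5,11,12}. Remove smallest leaf 5, emit neighbor 8.
Step 6: leaves = {8,11,12}. Remove smallest leaf 8, emit neighbor 1.
Step 7: leaves = {1,11,12}. Remove smallest leaf 1, emit neighbor 7.
Step 8: leaves = {11,12}. Remove smallest leaf 11, emit neighbor 4.
Step 9: leaves = {4,12}. Remove smallest leaf 4, emit neighbor 7.
Step 10: leaves = {7,12}. Remove smallest leaf 7, emit neighbor 2.
Done: 2 vertices remain (2, 12). Sequence = [5 3 9 5 8 1 7 4 7 2]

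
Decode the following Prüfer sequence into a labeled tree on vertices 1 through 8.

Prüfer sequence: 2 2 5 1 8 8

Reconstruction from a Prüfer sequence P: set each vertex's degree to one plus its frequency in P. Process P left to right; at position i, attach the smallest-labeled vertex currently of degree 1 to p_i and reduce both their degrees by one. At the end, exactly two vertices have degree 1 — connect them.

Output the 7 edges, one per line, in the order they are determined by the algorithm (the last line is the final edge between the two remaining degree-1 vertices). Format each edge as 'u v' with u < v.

Answer: 2 3
2 4
2 5
1 5
1 8
6 8
7 8

Derivation:
Initial degrees: {1:2, 2:3, 3:1, 4:1, 5:2, 6:1, 7:1, 8:3}
Step 1: smallest deg-1 vertex = 3, p_1 = 2. Add edge {2,3}. Now deg[3]=0, deg[2]=2.
Step 2: smallest deg-1 vertex = 4, p_2 = 2. Add edge {2,4}. Now deg[4]=0, deg[2]=1.
Step 3: smallest deg-1 vertex = 2, p_3 = 5. Add edge {2,5}. Now deg[2]=0, deg[5]=1.
Step 4: smallest deg-1 vertex = 5, p_4 = 1. Add edge {1,5}. Now deg[5]=0, deg[1]=1.
Step 5: smallest deg-1 vertex = 1, p_5 = 8. Add edge {1,8}. Now deg[1]=0, deg[8]=2.
Step 6: smallest deg-1 vertex = 6, p_6 = 8. Add edge {6,8}. Now deg[6]=0, deg[8]=1.
Final: two remaining deg-1 vertices are 7, 8. Add edge {7,8}.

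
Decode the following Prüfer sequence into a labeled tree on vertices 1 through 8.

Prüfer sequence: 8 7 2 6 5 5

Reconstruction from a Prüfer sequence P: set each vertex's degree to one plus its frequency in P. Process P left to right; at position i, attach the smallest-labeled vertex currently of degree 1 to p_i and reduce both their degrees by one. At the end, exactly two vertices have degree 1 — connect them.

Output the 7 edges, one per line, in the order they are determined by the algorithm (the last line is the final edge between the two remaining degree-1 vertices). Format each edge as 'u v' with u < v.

Answer: 1 8
3 7
2 4
2 6
5 6
5 7
5 8

Derivation:
Initial degrees: {1:1, 2:2, 3:1, 4:1, 5:3, 6:2, 7:2, 8:2}
Step 1: smallest deg-1 vertex = 1, p_1 = 8. Add edge {1,8}. Now deg[1]=0, deg[8]=1.
Step 2: smallest deg-1 vertex = 3, p_2 = 7. Add edge {3,7}. Now deg[3]=0, deg[7]=1.
Step 3: smallest deg-1 vertex = 4, p_3 = 2. Add edge {2,4}. Now deg[4]=0, deg[2]=1.
Step 4: smallest deg-1 vertex = 2, p_4 = 6. Add edge {2,6}. Now deg[2]=0, deg[6]=1.
Step 5: smallest deg-1 vertex = 6, p_5 = 5. Add edge {5,6}. Now deg[6]=0, deg[5]=2.
Step 6: smallest deg-1 vertex = 7, p_6 = 5. Add edge {5,7}. Now deg[7]=0, deg[5]=1.
Final: two remaining deg-1 vertices are 5, 8. Add edge {5,8}.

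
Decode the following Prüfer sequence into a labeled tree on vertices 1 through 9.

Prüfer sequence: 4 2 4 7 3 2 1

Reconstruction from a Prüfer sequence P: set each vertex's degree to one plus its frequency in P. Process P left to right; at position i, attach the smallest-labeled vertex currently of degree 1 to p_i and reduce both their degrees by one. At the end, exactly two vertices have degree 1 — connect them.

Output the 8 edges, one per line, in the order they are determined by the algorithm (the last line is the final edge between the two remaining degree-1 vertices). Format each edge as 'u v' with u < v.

Initial degrees: {1:2, 2:3, 3:2, 4:3, 5:1, 6:1, 7:2, 8:1, 9:1}
Step 1: smallest deg-1 vertex = 5, p_1 = 4. Add edge {4,5}. Now deg[5]=0, deg[4]=2.
Step 2: smallest deg-1 vertex = 6, p_2 = 2. Add edge {2,6}. Now deg[6]=0, deg[2]=2.
Step 3: smallest deg-1 vertex = 8, p_3 = 4. Add edge {4,8}. Now deg[8]=0, deg[4]=1.
Step 4: smallest deg-1 vertex = 4, p_4 = 7. Add edge {4,7}. Now deg[4]=0, deg[7]=1.
Step 5: smallest deg-1 vertex = 7, p_5 = 3. Add edge {3,7}. Now deg[7]=0, deg[3]=1.
Step 6: smallest deg-1 vertex = 3, p_6 = 2. Add edge {2,3}. Now deg[3]=0, deg[2]=1.
Step 7: smallest deg-1 vertex = 2, p_7 = 1. Add edge {1,2}. Now deg[2]=0, deg[1]=1.
Final: two remaining deg-1 vertices are 1, 9. Add edge {1,9}.

Answer: 4 5
2 6
4 8
4 7
3 7
2 3
1 2
1 9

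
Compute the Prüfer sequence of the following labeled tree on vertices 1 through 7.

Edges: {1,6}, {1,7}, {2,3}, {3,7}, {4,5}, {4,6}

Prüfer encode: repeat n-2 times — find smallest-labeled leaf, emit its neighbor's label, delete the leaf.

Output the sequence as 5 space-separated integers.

Answer: 3 7 4 6 1

Derivation:
Step 1: leaves = {2,5}. Remove smallest leaf 2, emit neighbor 3.
Step 2: leaves = {3,5}. Remove smallest leaf 3, emit neighbor 7.
Step 3: leaves = {5,7}. Remove smallest leaf 5, emit neighbor 4.
Step 4: leaves = {4,7}. Remove smallest leaf 4, emit neighbor 6.
Step 5: leaves = {6,7}. Remove smallest leaf 6, emit neighbor 1.
Done: 2 vertices remain (1, 7). Sequence = [3 7 4 6 1]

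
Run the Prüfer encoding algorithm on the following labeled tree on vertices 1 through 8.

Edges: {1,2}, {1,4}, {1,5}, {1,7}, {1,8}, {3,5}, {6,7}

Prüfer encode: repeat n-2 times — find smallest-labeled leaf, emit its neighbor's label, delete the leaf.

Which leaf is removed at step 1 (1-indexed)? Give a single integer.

Answer: 2

Derivation:
Step 1: current leaves = {2,3,4,6,8}. Remove leaf 2 (neighbor: 1).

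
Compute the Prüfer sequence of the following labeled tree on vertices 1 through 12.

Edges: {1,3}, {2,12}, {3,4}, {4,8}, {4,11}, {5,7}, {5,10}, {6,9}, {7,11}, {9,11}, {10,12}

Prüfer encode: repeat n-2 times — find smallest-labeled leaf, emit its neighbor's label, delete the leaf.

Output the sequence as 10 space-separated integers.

Step 1: leaves = {1,2,6,8}. Remove smallest leaf 1, emit neighbor 3.
Step 2: leaves = {2,3,6,8}. Remove smallest leaf 2, emit neighbor 12.
Step 3: leaves = {3,6,8,12}. Remove smallest leaf 3, emit neighbor 4.
Step 4: leaves = {6,8,12}. Remove smallest leaf 6, emit neighbor 9.
Step 5: leaves = {8,9,12}. Remove smallest leaf 8, emit neighbor 4.
Step 6: leaves = {4,9,12}. Remove smallest leaf 4, emit neighbor 11.
Step 7: leaves = {9,12}. Remove smallest leaf 9, emit neighbor 11.
Step 8: leaves = {11,12}. Remove smallest leaf 11, emit neighbor 7.
Step 9: leaves = {7,12}. Remove smallest leaf 7, emit neighbor 5.
Step 10: leaves = {5,12}. Remove smallest leaf 5, emit neighbor 10.
Done: 2 vertices remain (10, 12). Sequence = [3 12 4 9 4 11 11 7 5 10]

Answer: 3 12 4 9 4 11 11 7 5 10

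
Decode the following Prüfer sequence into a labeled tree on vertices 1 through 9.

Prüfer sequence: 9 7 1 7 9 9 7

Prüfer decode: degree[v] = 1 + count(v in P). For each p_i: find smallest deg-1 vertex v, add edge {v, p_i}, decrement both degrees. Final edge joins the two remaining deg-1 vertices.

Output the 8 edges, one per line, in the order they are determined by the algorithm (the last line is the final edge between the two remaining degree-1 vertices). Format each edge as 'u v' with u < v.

Initial degrees: {1:2, 2:1, 3:1, 4:1, 5:1, 6:1, 7:4, 8:1, 9:4}
Step 1: smallest deg-1 vertex = 2, p_1 = 9. Add edge {2,9}. Now deg[2]=0, deg[9]=3.
Step 2: smallest deg-1 vertex = 3, p_2 = 7. Add edge {3,7}. Now deg[3]=0, deg[7]=3.
Step 3: smallest deg-1 vertex = 4, p_3 = 1. Add edge {1,4}. Now deg[4]=0, deg[1]=1.
Step 4: smallest deg-1 vertex = 1, p_4 = 7. Add edge {1,7}. Now deg[1]=0, deg[7]=2.
Step 5: smallest deg-1 vertex = 5, p_5 = 9. Add edge {5,9}. Now deg[5]=0, deg[9]=2.
Step 6: smallest deg-1 vertex = 6, p_6 = 9. Add edge {6,9}. Now deg[6]=0, deg[9]=1.
Step 7: smallest deg-1 vertex = 8, p_7 = 7. Add edge {7,8}. Now deg[8]=0, deg[7]=1.
Final: two remaining deg-1 vertices are 7, 9. Add edge {7,9}.

Answer: 2 9
3 7
1 4
1 7
5 9
6 9
7 8
7 9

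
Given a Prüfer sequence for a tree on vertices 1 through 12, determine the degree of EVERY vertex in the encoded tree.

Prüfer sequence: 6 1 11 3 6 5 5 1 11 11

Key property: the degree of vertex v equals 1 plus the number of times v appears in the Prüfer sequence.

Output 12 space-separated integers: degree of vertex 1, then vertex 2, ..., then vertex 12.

Answer: 3 1 2 1 3 3 1 1 1 1 4 1

Derivation:
p_1 = 6: count[6] becomes 1
p_2 = 1: count[1] becomes 1
p_3 = 11: count[11] becomes 1
p_4 = 3: count[3] becomes 1
p_5 = 6: count[6] becomes 2
p_6 = 5: count[5] becomes 1
p_7 = 5: count[5] becomes 2
p_8 = 1: count[1] becomes 2
p_9 = 11: count[11] becomes 2
p_10 = 11: count[11] becomes 3
Degrees (1 + count): deg[1]=1+2=3, deg[2]=1+0=1, deg[3]=1+1=2, deg[4]=1+0=1, deg[5]=1+2=3, deg[6]=1+2=3, deg[7]=1+0=1, deg[8]=1+0=1, deg[9]=1+0=1, deg[10]=1+0=1, deg[11]=1+3=4, deg[12]=1+0=1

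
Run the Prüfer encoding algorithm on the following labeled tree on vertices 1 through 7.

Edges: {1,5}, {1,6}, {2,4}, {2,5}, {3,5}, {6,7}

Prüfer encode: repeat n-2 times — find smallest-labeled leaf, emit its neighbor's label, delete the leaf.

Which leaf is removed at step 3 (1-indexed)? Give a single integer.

Answer: 2

Derivation:
Step 1: current leaves = {3,4,7}. Remove leaf 3 (neighbor: 5).
Step 2: current leaves = {4,7}. Remove leaf 4 (neighbor: 2).
Step 3: current leaves = {2,7}. Remove leaf 2 (neighbor: 5).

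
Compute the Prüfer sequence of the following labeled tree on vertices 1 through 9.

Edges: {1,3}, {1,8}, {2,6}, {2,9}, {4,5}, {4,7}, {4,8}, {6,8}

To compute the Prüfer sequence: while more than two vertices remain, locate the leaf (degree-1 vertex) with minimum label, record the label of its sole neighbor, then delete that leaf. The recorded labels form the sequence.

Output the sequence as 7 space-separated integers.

Answer: 1 8 4 4 8 6 2

Derivation:
Step 1: leaves = {3,5,7,9}. Remove smallest leaf 3, emit neighbor 1.
Step 2: leaves = {1,5,7,9}. Remove smallest leaf 1, emit neighbor 8.
Step 3: leaves = {5,7,9}. Remove smallest leaf 5, emit neighbor 4.
Step 4: leaves = {7,9}. Remove smallest leaf 7, emit neighbor 4.
Step 5: leaves = {4,9}. Remove smallest leaf 4, emit neighbor 8.
Step 6: leaves = {8,9}. Remove smallest leaf 8, emit neighbor 6.
Step 7: leaves = {6,9}. Remove smallest leaf 6, emit neighbor 2.
Done: 2 vertices remain (2, 9). Sequence = [1 8 4 4 8 6 2]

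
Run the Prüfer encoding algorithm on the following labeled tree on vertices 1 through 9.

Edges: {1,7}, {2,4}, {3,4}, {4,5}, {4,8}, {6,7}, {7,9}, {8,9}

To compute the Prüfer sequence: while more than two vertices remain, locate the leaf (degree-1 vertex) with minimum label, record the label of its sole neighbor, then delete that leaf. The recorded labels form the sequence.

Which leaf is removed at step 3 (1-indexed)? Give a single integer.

Step 1: current leaves = {1,2,3,5,6}. Remove leaf 1 (neighbor: 7).
Step 2: current leaves = {2,3,5,6}. Remove leaf 2 (neighbor: 4).
Step 3: current leaves = {3,5,6}. Remove leaf 3 (neighbor: 4).

Answer: 3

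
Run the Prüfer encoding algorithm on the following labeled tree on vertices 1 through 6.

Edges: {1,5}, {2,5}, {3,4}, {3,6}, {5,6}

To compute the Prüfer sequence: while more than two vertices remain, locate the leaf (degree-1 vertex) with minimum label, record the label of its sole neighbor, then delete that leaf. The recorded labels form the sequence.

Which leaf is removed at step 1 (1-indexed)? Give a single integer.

Step 1: current leaves = {1,2,4}. Remove leaf 1 (neighbor: 5).

Answer: 1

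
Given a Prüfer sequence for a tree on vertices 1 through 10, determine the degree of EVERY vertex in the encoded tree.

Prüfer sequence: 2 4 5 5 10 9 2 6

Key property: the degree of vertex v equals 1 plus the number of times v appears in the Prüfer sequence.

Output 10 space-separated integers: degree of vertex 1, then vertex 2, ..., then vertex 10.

p_1 = 2: count[2] becomes 1
p_2 = 4: count[4] becomes 1
p_3 = 5: count[5] becomes 1
p_4 = 5: count[5] becomes 2
p_5 = 10: count[10] becomes 1
p_6 = 9: count[9] becomes 1
p_7 = 2: count[2] becomes 2
p_8 = 6: count[6] becomes 1
Degrees (1 + count): deg[1]=1+0=1, deg[2]=1+2=3, deg[3]=1+0=1, deg[4]=1+1=2, deg[5]=1+2=3, deg[6]=1+1=2, deg[7]=1+0=1, deg[8]=1+0=1, deg[9]=1+1=2, deg[10]=1+1=2

Answer: 1 3 1 2 3 2 1 1 2 2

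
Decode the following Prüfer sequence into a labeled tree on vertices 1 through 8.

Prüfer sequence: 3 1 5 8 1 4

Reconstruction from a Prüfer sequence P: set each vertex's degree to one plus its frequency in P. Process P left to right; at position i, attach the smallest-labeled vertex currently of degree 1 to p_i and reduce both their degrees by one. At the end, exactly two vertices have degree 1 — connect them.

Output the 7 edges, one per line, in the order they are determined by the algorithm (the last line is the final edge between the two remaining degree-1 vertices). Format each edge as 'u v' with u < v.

Answer: 2 3
1 3
5 6
5 8
1 7
1 4
4 8

Derivation:
Initial degrees: {1:3, 2:1, 3:2, 4:2, 5:2, 6:1, 7:1, 8:2}
Step 1: smallest deg-1 vertex = 2, p_1 = 3. Add edge {2,3}. Now deg[2]=0, deg[3]=1.
Step 2: smallest deg-1 vertex = 3, p_2 = 1. Add edge {1,3}. Now deg[3]=0, deg[1]=2.
Step 3: smallest deg-1 vertex = 6, p_3 = 5. Add edge {5,6}. Now deg[6]=0, deg[5]=1.
Step 4: smallest deg-1 vertex = 5, p_4 = 8. Add edge {5,8}. Now deg[5]=0, deg[8]=1.
Step 5: smallest deg-1 vertex = 7, p_5 = 1. Add edge {1,7}. Now deg[7]=0, deg[1]=1.
Step 6: smallest deg-1 vertex = 1, p_6 = 4. Add edge {1,4}. Now deg[1]=0, deg[4]=1.
Final: two remaining deg-1 vertices are 4, 8. Add edge {4,8}.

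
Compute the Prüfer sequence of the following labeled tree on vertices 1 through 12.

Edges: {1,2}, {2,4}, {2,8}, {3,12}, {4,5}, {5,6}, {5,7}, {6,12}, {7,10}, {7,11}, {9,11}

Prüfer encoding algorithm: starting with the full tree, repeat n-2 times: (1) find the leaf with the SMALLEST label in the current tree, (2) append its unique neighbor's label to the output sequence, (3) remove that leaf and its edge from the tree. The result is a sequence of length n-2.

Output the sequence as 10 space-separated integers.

Step 1: leaves = {1,3,8,9,10}. Remove smallest leaf 1, emit neighbor 2.
Step 2: leaves = {3,8,9,10}. Remove smallest leaf 3, emit neighbor 12.
Step 3: leaves = {8,9,10,12}. Remove smallest leaf 8, emit neighbor 2.
Step 4: leaves = {2,9,10,12}. Remove smallest leaf 2, emit neighbor 4.
Step 5: leaves = {4,9,10,12}. Remove smallest leaf 4, emit neighbor 5.
Step 6: leaves = {9,10,12}. Remove smallest leaf 9, emit neighbor 11.
Step 7: leaves = {10,11,12}. Remove smallest leaf 10, emit neighbor 7.
Step 8: leaves = {11,12}. Remove smallest leaf 11, emit neighbor 7.
Step 9: leaves = {7,12}. Remove smallest leaf 7, emit neighbor 5.
Step 10: leaves = {5,12}. Remove smallest leaf 5, emit neighbor 6.
Done: 2 vertices remain (6, 12). Sequence = [2 12 2 4 5 11 7 7 5 6]

Answer: 2 12 2 4 5 11 7 7 5 6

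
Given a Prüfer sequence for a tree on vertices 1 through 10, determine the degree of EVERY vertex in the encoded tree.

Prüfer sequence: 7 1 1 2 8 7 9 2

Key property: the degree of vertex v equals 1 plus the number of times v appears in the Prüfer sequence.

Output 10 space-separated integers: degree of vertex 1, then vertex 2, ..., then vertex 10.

p_1 = 7: count[7] becomes 1
p_2 = 1: count[1] becomes 1
p_3 = 1: count[1] becomes 2
p_4 = 2: count[2] becomes 1
p_5 = 8: count[8] becomes 1
p_6 = 7: count[7] becomes 2
p_7 = 9: count[9] becomes 1
p_8 = 2: count[2] becomes 2
Degrees (1 + count): deg[1]=1+2=3, deg[2]=1+2=3, deg[3]=1+0=1, deg[4]=1+0=1, deg[5]=1+0=1, deg[6]=1+0=1, deg[7]=1+2=3, deg[8]=1+1=2, deg[9]=1+1=2, deg[10]=1+0=1

Answer: 3 3 1 1 1 1 3 2 2 1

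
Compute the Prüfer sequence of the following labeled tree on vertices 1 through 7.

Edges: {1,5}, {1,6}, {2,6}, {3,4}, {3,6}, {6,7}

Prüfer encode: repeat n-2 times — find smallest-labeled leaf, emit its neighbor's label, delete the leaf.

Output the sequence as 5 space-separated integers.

Answer: 6 3 6 1 6

Derivation:
Step 1: leaves = {2,4,5,7}. Remove smallest leaf 2, emit neighbor 6.
Step 2: leaves = {4,5,7}. Remove smallest leaf 4, emit neighbor 3.
Step 3: leaves = {3,5,7}. Remove smallest leaf 3, emit neighbor 6.
Step 4: leaves = {5,7}. Remove smallest leaf 5, emit neighbor 1.
Step 5: leaves = {1,7}. Remove smallest leaf 1, emit neighbor 6.
Done: 2 vertices remain (6, 7). Sequence = [6 3 6 1 6]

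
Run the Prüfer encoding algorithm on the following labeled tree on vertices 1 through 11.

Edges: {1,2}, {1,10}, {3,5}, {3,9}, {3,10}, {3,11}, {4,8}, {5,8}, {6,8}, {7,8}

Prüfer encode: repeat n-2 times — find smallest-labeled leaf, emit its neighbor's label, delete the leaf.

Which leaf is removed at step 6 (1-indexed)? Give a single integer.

Step 1: current leaves = {2,4,6,7,9,11}. Remove leaf 2 (neighbor: 1).
Step 2: current leaves = {1,4,6,7,9,11}. Remove leaf 1 (neighbor: 10).
Step 3: current leaves = {4,6,7,9,10,11}. Remove leaf 4 (neighbor: 8).
Step 4: current leaves = {6,7,9,10,11}. Remove leaf 6 (neighbor: 8).
Step 5: current leaves = {7,9,10,11}. Remove leaf 7 (neighbor: 8).
Step 6: current leaves = {8,9,10,11}. Remove leaf 8 (neighbor: 5).

Answer: 8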